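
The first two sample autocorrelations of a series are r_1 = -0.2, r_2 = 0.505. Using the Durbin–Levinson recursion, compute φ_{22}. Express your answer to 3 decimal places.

φ_{22} = (r_2 − r_1²) / (1 − r_1²)
r_1² = (-0.2)² = 0.04
Numerator = 0.505 − 0.0400 = 0.4650; denominator = 1 − 0.0400 = 0.9600
φ_{22} = 0.4650 / 0.9600 = 0.484

0.484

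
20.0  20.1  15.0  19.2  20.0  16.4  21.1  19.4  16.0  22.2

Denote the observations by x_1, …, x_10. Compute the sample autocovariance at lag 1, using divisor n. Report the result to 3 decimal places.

-2.221

Mean x̄ = (20.0 + 20.1 + 15.0 + 19.2 + 20.0 + 16.4 + 21.1 + 19.4 + 16.0 + 22.2)/10 = 18.9400
Σ_{t=1}^{9}(x_t−x̄)(x_{t+1}−x̄) = -22.2116
γ_1 = -22.2116 / 10 = -2.221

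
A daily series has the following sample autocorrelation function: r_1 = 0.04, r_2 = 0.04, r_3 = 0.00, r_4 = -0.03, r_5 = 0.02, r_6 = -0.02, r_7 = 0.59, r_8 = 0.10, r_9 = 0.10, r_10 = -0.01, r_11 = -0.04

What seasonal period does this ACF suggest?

7

The largest autocorrelation is r_7 = 0.59; the remaining lags stay at or below 0.10.
The dominant spike at lag 7 indicates a seasonal period of 7.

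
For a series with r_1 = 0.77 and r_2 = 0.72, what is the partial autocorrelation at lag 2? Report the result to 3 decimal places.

φ_{22} = (r_2 − r_1²) / (1 − r_1²)
r_1² = (0.77)² = 0.5929
Numerator = 0.72 − 0.5929 = 0.1271; denominator = 1 − 0.5929 = 0.4071
φ_{22} = 0.1271 / 0.4071 = 0.312

0.312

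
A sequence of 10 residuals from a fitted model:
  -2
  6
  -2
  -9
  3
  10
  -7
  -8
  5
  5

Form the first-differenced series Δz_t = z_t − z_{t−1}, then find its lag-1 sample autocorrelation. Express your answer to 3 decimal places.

-0.149

First differences Δz: 8, -8, -7, 12, 7, -17, -1, 13, 0
Mean of differences = 0.7778
Numerator Σ(Δz_t−Δz̄)(Δz_{t+1}−Δz̄) = -122.8272
Denominator Σ(Δz_t−Δz̄)² = 823.5556
r_1(Δz) = -122.8272 / 823.5556 = -0.149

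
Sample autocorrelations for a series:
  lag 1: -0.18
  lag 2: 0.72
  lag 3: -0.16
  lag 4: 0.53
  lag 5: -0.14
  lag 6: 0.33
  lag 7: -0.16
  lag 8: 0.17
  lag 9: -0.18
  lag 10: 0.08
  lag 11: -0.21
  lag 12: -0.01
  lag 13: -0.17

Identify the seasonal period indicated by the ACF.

The largest autocorrelation is r_2 = 0.72, with weaker echoes at lags 4 (0.53), 6 (0.33) and 8 (0.17); the remaining lags stay at or below 0.08.
The dominant spike at lag 2 indicates a seasonal period of 2.

2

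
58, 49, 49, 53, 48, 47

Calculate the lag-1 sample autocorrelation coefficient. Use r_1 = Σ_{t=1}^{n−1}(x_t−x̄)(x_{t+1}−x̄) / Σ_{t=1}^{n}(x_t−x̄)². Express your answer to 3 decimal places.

-0.115

Mean x̄ = (58 + 49 + 49 + 53 + 48 + 47)/6 = 50.6667
Deviations from mean: 7.3333, -1.6667, -1.6667, 2.3333, -2.6667, -3.6667
Σ(x_t−x̄)(x_{t+1}−x̄) = (-12.2222) + (2.7778) + (-3.8889) + (-6.2222) + (9.7778) = -9.7778
Denominator Σ(x_t−x̄)² = 85.3333
r_1 = -9.7778 / 85.3333 = -0.115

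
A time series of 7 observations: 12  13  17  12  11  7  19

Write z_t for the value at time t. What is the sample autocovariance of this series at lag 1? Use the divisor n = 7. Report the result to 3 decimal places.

-3.714

Mean z̄ = (12 + 13 + 17 + 12 + 11 + 7 + 19)/7 = 13.0000
Deviations: -1.0000, 0.0000, 4.0000, -1.0000, -2.0000, -6.0000, 6.0000
Σ_{t=1}^{6}(z_t−z̄)(z_{t+1}−z̄) = -26.0000
γ_1 = -26.0000 / 7 = -3.714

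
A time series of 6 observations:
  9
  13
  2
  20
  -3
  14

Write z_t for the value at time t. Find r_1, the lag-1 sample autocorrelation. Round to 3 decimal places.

Mean z̄ = (9 + 13 + 2 + 20 − 3 + 14)/6 = 9.1667
Numerator Σ_{t=1}^{5}(z_t−z̄)(z_{t+1}−z̄) = -296.3611
Denominator Σ(z_t−z̄)² = 354.8333
r_1 = -296.3611 / 354.8333 = -0.835

-0.835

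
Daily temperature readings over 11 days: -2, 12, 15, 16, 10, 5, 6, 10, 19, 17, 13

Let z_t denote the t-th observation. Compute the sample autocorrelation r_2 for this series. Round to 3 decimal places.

-0.265

Mean z̄ = (-2 + 12 + 15 + 16 + 10 + 5 + 6 + 10 + 19 + 17 + 13)/11 = 11.0000
Numerator Σ_{t=1}^{9}(z_t−z̄)(z_{t+2}−z̄) = -100.0000
Denominator Σ(z_t−z̄)² = 378.0000
r_2 = -100.0000 / 378.0000 = -0.265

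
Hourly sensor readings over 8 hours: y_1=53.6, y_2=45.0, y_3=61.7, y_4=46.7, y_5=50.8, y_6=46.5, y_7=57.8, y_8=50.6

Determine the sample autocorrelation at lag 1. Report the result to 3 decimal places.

Mean ȳ = (53.6 + 45.0 + 61.7 + 46.7 + 50.8 + 46.5 + 57.8 + 50.6)/8 = 51.5875
Numerator Σ_{t=1}^{7}(y_t−ȳ)(y_{t+1}−ȳ) = -159.1839
Denominator Σ(y_t−ȳ)² = 239.6688
r_1 = -159.1839 / 239.6688 = -0.664

-0.664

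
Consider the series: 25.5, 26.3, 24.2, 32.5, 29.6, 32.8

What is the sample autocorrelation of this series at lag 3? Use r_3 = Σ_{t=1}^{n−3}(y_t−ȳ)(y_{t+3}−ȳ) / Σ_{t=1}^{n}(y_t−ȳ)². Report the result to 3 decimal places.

-0.484

Mean ȳ = (25.5 + 26.3 + 24.2 + 32.5 + 29.6 + 32.8)/6 = 28.4833
Σ(y_t−ȳ)(y_{t+3}−ȳ) = (-11.9831) + (-2.4381) + (-18.4897) = -32.9108
Denominator Σ(y_t−ȳ)² = 68.0283
r_3 = -32.9108 / 68.0283 = -0.484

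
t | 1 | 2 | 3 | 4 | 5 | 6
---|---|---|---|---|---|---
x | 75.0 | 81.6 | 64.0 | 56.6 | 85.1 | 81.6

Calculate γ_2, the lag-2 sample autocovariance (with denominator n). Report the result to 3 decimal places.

Mean x̄ = (75.0 + 81.6 + 64.0 + 56.6 + 85.1 + 81.6)/6 = 73.9833
Σ_{t=1}^{4}(x_t−x̄)(x_{t+2}−x̄) = -385.9372
γ_2 = -385.9372 / 6 = -64.323

-64.323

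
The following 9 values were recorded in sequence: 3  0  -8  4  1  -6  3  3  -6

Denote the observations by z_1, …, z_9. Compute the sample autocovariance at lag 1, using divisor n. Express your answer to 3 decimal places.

Mean z̄ = (3 + 0 − 8 + 4 + 1 − 6 + 3 + 3 − 6)/9 = -0.6667
Σ_{t=1}^{8}(z_t−z̄)(z_{t+1}−z̄) = -63.4444
γ_1 = -63.4444 / 9 = -7.049

-7.049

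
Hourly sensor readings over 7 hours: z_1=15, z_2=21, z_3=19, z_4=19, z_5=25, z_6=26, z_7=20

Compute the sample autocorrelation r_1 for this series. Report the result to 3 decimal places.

0.145

Mean z̄ = (15 + 21 + 19 + 19 + 25 + 26 + 20)/7 = 20.7143
Σ(z_t−z̄)(z_{t+1}−z̄) = (-1.6327) + (-0.4898) + (2.9388) + (-7.3469) + (22.6531) + (-3.7755) = 12.3469
Denominator Σ(z_t−z̄)² = 85.4286
r_1 = 12.3469 / 85.4286 = 0.145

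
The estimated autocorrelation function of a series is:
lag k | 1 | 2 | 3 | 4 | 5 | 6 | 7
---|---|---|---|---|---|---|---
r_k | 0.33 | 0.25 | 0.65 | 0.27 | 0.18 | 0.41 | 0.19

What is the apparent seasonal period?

3

The largest autocorrelation is r_3 = 0.65, with a weaker echo at lag 6 (0.41); the remaining lags stay at or below 0.33. The elevated value at lag 1 (0.33), dropping to 0.25 at lag 2, reflects decaying short-term dependence rather than seasonality.
The dominant spike at lag 3 indicates a seasonal period of 3.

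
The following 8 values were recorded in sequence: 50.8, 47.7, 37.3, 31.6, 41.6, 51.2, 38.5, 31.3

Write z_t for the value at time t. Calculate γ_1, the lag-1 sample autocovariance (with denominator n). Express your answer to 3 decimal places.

9.293

Mean z̄ = (50.8 + 47.7 + 37.3 + 31.6 + 41.6 + 51.2 + 38.5 + 31.3)/8 = 41.2500
Deviations: 9.5500, 6.4500, -3.9500, -9.6500, 0.3500, 9.9500, -2.7500, -9.9500
Σ_{t=1}^{7}(z_t−z̄)(z_{t+1}−z̄) = 74.3425
γ_1 = 74.3425 / 8 = 9.293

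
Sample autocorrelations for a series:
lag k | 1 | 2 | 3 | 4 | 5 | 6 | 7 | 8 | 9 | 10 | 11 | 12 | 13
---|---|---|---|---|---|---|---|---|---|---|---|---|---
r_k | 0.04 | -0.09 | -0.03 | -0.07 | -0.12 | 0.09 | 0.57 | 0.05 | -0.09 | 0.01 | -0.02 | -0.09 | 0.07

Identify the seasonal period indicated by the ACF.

The largest autocorrelation is r_7 = 0.57; the remaining lags stay at or below 0.09.
The dominant spike at lag 7 indicates a seasonal period of 7.

7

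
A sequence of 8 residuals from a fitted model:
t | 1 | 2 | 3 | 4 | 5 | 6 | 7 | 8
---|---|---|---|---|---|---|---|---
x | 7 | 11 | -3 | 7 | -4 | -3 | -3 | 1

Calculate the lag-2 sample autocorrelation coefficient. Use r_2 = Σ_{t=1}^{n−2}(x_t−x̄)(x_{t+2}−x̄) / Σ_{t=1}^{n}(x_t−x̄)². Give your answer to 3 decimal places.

Mean x̄ = (7 + 11 − 3 + 7 − 4 − 3 − 3 + 1)/8 = 1.6250
Σ(x_t−x̄)(x_{t+2}−x̄) = (-24.8594) + (50.3906) + (26.0156) + (-24.8594) + (26.0156) + (2.8906) = 55.5938
Denominator Σ(x_t−x̄)² = 241.8750
r_2 = 55.5938 / 241.8750 = 0.230

0.230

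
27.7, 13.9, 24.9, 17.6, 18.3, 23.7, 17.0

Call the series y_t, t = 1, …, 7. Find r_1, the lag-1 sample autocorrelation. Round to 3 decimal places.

Mean ȳ = (27.7 + 13.9 + 24.9 + 17.6 + 18.3 + 23.7 + 17.0)/7 = 20.4429
Deviations from mean: 7.2571, -6.5429, 4.4571, -2.8429, -2.1429, 3.2571, -3.4429
Numerator Σ_{t=1}^{6}(y_t−ȳ)(y_{t+1}−ȳ) = -101.4176
Denominator Σ(y_t−ȳ)² = 150.4771
r_1 = -101.4176 / 150.4771 = -0.674

-0.674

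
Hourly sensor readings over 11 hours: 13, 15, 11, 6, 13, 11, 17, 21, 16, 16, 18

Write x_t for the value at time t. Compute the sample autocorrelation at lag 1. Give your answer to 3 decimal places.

Mean x̄ = (13 + 15 + 11 + 6 + 13 + 11 + 17 + 21 + 16 + 16 + 18)/11 = 14.2727
Numerator Σ_{t=1}^{10}(x_t−x̄)(x_{t+1}−x̄) = 68.9256
Denominator Σ(x_t−x̄)² = 166.1818
r_1 = 68.9256 / 166.1818 = 0.415

0.415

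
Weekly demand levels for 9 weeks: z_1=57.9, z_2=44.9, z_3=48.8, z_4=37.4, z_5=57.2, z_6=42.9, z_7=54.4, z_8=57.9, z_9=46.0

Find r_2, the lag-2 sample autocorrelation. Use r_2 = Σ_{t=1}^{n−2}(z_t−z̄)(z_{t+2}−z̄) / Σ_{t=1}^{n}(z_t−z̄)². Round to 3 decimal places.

Mean z̄ = (57.9 + 44.9 + 48.8 + 37.4 + 57.2 + 42.9 + 54.4 + 57.9 + 46.0)/9 = 49.7111
Numerator Σ_{t=1}^{7}(z_t−z̄)(z_{t+2}−z̄) = 90.7364
Denominator Σ(z_t−z̄)² = 447.8889
r_2 = 90.7364 / 447.8889 = 0.203

0.203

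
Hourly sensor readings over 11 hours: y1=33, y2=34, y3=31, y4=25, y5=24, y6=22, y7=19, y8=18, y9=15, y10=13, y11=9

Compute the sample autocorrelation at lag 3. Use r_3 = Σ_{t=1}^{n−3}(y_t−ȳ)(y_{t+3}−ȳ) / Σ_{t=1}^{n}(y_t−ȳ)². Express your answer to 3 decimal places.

0.174

Mean ȳ = (33 + 34 + 31 + 25 + 24 + 22 + 19 + 18 + 15 + 13 + 9)/11 = 22.0909
Numerator Σ_{t=1}^{8}(y_t−ȳ)(y_{t+3}−ȳ) = 119.1570
Denominator Σ(y_t−ȳ)² = 682.9091
r_3 = 119.1570 / 682.9091 = 0.174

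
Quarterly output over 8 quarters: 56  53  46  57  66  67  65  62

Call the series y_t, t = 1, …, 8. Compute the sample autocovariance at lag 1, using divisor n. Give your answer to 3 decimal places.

28.750

Mean ȳ = (56 + 53 + 46 + 57 + 66 + 67 + 65 + 62)/8 = 59.0000
Deviations: -3.0000, -6.0000, -13.0000, -2.0000, 7.0000, 8.0000, 6.0000, 3.0000
Σ_{t=1}^{7}(y_t−ȳ)(y_{t+1}−ȳ) = 230.0000
γ_1 = 230.0000 / 8 = 28.750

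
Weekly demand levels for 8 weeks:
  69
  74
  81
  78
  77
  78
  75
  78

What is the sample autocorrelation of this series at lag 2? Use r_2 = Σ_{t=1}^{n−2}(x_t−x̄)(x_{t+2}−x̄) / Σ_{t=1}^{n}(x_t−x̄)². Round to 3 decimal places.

Mean x̄ = (69 + 74 + 81 + 78 + 77 + 78 + 75 + 78)/8 = 76.2500
Σ(x_t−x̄)(x_{t+2}−x̄) = (-34.4375) + (-3.9375) + (3.5625) + (3.0625) + (-0.9375) + (3.0625) = -29.6250
Denominator Σ(x_t−x̄)² = 91.5000
r_2 = -29.6250 / 91.5000 = -0.324

-0.324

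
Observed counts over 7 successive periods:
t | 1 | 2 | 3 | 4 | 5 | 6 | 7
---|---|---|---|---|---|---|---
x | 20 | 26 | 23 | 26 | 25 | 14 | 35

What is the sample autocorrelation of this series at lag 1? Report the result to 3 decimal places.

-0.523

Mean x̄ = (20 + 26 + 23 + 26 + 25 + 14 + 35)/7 = 24.1429
Deviations from mean: -4.1429, 1.8571, -1.1429, 1.8571, 0.8571, -10.1429, 10.8571
Numerator Σ_{t=1}^{6}(x_t−x̄)(x_{t+1}−x̄) = -129.1633
Denominator Σ(x_t−x̄)² = 246.8571
r_1 = -129.1633 / 246.8571 = -0.523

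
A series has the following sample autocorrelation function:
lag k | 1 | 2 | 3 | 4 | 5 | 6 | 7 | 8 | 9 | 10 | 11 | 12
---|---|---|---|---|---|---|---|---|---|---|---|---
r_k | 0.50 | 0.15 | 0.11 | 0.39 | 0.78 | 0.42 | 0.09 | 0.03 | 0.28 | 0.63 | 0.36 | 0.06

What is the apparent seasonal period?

5

The largest autocorrelation is r_5 = 0.78, with a weaker echo at lag 10 (0.63); the remaining lags stay at or below 0.50. The elevated value at lag 1 (0.50), dropping to 0.15 at lag 2, reflects decaying short-term dependence rather than seasonality.
The dominant spike at lag 5 indicates a seasonal period of 5.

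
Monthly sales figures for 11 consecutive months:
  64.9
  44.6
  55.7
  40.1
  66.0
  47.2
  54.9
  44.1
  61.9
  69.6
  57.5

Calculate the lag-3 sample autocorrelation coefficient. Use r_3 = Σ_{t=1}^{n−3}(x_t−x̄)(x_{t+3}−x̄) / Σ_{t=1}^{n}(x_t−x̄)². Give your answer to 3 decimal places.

Mean x̄ = (64.9 + 44.6 + 55.7 + 40.1 + 66.0 + 47.2 + 54.9 + 44.1 + 61.9 + 69.6 + 57.5)/11 = 55.1364
Numerator Σ_{t=1}^{8}(x_t−x̄)(x_{t+3}−x̄) = -465.2703
Denominator Σ(x_t−x̄)² = 996.1455
r_3 = -465.2703 / 996.1455 = -0.467

-0.467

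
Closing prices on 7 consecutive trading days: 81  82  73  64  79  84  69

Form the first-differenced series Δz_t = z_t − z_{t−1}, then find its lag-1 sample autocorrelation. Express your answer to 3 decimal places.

First differences Δz: 1, -9, -9, 15, 5, -15
Mean of differences = -2.0000
Numerator Σ(Δz_t−Δz̄)(Δz_{t+1}−Δz̄) = -63.0000
Denominator Σ(Δz_t−Δz̄)² = 614.0000
r_1(Δz) = -63.0000 / 614.0000 = -0.103

-0.103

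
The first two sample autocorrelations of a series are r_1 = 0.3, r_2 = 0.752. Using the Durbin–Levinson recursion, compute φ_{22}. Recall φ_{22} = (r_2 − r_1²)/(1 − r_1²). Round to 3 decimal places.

φ_{22} = (r_2 − r_1²) / (1 − r_1²)
r_1² = (0.3)² = 0.09
Numerator = 0.752 − 0.0900 = 0.6620; denominator = 1 − 0.0900 = 0.9100
φ_{22} = 0.6620 / 0.9100 = 0.727

0.727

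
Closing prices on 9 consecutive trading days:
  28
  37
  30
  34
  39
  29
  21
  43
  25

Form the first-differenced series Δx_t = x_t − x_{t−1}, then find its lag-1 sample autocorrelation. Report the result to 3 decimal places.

-0.535

First differences Δx: 9, -7, 4, 5, -10, -8, 22, -18
Mean of differences = -0.3750
Numerator Σ(Δx_t−Δx̄)(Δx_{t+1}−Δx̄) = -610.8906
Denominator Σ(Δx_t−Δx̄)² = 1141.8750
r_1(Δx) = -610.8906 / 1141.8750 = -0.535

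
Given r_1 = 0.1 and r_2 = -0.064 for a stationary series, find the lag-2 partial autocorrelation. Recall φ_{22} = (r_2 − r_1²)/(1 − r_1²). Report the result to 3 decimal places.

-0.075

φ_{22} = (r_2 − r_1²) / (1 − r_1²)
r_1² = (0.1)² = 0.01
Numerator = -0.064 − 0.0100 = -0.0740; denominator = 1 − 0.0100 = 0.9900
φ_{22} = -0.0740 / 0.9900 = -0.075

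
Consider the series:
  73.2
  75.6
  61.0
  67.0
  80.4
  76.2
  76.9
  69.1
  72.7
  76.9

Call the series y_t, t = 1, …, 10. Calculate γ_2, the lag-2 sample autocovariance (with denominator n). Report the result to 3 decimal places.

Mean ȳ = (73.2 + 75.6 + 61.0 + 67.0 + 80.4 + 76.2 + 76.9 + 69.1 + 72.7 + 76.9)/10 = 72.9000
Σ_{t=1}^{8}(y_t−ȳ)(y_{t+2}−ȳ) = -126.7600
γ_2 = -126.7600 / 10 = -12.676

-12.676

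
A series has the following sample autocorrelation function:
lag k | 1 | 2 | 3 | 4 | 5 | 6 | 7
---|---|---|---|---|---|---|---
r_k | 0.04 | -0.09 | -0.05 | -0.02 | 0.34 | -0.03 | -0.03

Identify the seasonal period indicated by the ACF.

5

The largest autocorrelation is r_5 = 0.34; the remaining lags stay at or below 0.04.
The dominant spike at lag 5 indicates a seasonal period of 5.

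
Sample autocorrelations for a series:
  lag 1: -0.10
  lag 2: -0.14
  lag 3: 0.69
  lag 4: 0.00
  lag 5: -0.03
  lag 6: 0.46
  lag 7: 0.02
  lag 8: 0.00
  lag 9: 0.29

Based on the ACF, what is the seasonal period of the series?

The largest autocorrelation is r_3 = 0.69, with weaker echoes at lags 6 (0.46) and 9 (0.29); the remaining lags stay at or below 0.02.
The dominant spike at lag 3 indicates a seasonal period of 3.

3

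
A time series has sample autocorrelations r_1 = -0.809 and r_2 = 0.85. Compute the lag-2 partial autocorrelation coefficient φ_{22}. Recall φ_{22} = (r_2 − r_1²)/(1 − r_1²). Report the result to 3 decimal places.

0.566

φ_{22} = (r_2 − r_1²) / (1 − r_1²)
r_1² = (-0.809)² = 0.654481
Numerator = 0.85 − 0.6545 = 0.1955; denominator = 1 − 0.6545 = 0.3455
φ_{22} = 0.1955 / 0.3455 = 0.566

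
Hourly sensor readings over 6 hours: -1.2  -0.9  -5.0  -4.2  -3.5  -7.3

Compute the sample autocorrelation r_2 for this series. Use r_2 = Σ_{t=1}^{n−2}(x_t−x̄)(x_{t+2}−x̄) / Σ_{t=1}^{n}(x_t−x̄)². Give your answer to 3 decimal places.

Mean x̄ = (-1.2 − 0.9 − 5.0 − 4.2 − 3.5 − 7.3)/6 = -3.6833
Deviations from mean: 2.4833, 2.7833, -1.3167, -0.5167, 0.1833, -3.6167
Numerator Σ_{t=1}^{4}(x_t−x̄)(x_{t+2}−x̄) = -3.0806
Denominator Σ(x_t−x̄)² = 29.0283
r_2 = -3.0806 / 29.0283 = -0.106

-0.106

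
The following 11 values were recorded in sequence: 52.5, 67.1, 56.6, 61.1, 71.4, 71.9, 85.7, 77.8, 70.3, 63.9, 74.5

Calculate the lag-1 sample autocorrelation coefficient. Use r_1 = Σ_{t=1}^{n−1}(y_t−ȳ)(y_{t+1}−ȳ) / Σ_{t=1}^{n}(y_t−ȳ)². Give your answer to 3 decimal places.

Mean ȳ = (52.5 + 67.1 + 56.6 + 61.1 + 71.4 + 71.9 + 85.7 + 77.8 + 70.3 + 63.9 + 74.5)/11 = 68.4364
Numerator Σ_{t=1}^{10}(y_t−ȳ)(y_{t+1}−ȳ) = 315.4078
Denominator Σ(y_t−ȳ)² = 916.9855
r_1 = 315.4078 / 916.9855 = 0.344

0.344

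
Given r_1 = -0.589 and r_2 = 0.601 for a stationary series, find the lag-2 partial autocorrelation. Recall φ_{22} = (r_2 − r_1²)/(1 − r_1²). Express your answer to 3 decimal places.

0.389

φ_{22} = (r_2 − r_1²) / (1 − r_1²)
r_1² = (-0.589)² = 0.346921
Numerator = 0.601 − 0.3469 = 0.2541; denominator = 1 − 0.3469 = 0.6531
φ_{22} = 0.2541 / 0.6531 = 0.389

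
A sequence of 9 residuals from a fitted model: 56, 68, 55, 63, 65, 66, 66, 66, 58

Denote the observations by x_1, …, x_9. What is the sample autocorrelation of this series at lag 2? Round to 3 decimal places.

Mean x̄ = (56 + 68 + 55 + 63 + 65 + 66 + 66 + 66 + 58)/9 = 62.5556
Σ(x_t−x̄)(x_{t+2}−x̄) = (49.5309) + (2.4198) + (-18.4691) + (1.5309) + (8.4198) + (11.8642) + (-15.6914) = 39.6049
Denominator Σ(x_t−x̄)² = 192.2222
r_2 = 39.6049 / 192.2222 = 0.206

0.206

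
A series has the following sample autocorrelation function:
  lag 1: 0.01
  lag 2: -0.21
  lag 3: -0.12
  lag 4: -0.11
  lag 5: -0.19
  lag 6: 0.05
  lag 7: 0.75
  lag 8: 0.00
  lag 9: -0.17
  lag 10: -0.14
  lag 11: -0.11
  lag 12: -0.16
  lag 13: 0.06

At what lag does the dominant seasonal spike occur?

The largest autocorrelation is r_7 = 0.75; the remaining lags stay at or below 0.06.
The dominant spike at lag 7 indicates a seasonal period of 7.

7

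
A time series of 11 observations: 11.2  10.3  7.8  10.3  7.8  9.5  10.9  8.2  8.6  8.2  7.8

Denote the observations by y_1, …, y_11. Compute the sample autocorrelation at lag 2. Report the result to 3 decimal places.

-0.070

Mean ȳ = (11.2 + 10.3 + 7.8 + 10.3 + 7.8 + 9.5 + 10.9 + 8.2 + 8.6 + 8.2 + 7.8)/11 = 9.1455
Numerator Σ_{t=1}^{9}(y_t−ȳ)(y_{t+2}−ȳ) = -1.2369
Denominator Σ(y_t−ȳ)² = 17.6073
r_2 = -1.2369 / 17.6073 = -0.070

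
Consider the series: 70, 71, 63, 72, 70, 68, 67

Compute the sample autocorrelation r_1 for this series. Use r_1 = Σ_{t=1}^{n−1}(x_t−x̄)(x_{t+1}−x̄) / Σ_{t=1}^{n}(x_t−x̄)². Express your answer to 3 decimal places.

-0.440

Mean x̄ = (70 + 71 + 63 + 72 + 70 + 68 + 67)/7 = 68.7143
Deviations from mean: 1.2857, 2.2857, -5.7143, 3.2857, 1.2857, -0.7143, -1.7143
Numerator Σ_{t=1}^{6}(x_t−x̄)(x_{t+1}−x̄) = -24.3673
Denominator Σ(x_t−x̄)² = 55.4286
r_1 = -24.3673 / 55.4286 = -0.440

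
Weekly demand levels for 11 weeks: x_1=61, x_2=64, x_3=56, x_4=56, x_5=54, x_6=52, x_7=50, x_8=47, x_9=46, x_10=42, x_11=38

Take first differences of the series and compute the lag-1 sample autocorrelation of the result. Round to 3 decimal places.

First differences Δx: 3, -8, 0, -2, -2, -2, -3, -1, -4, -4
Mean of differences = -2.3000
Numerator Σ(Δx_t−Δx̄)(Δx_{t+1}−Δx̄) = -42.8900
Denominator Σ(Δx_t−Δx̄)² = 74.1000
r_1(Δx) = -42.8900 / 74.1000 = -0.579

-0.579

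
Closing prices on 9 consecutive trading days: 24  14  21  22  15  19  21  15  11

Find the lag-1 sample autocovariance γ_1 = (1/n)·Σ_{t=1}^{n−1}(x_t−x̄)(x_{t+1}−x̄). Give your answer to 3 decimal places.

Mean x̄ = (24 + 14 + 21 + 22 + 15 + 19 + 21 + 15 + 11)/9 = 18.0000
Σ_{t=1}^{8}(x_t−x̄)(x_{t+1}−x̄) = -24.0000
γ_1 = -24.0000 / 9 = -2.667

-2.667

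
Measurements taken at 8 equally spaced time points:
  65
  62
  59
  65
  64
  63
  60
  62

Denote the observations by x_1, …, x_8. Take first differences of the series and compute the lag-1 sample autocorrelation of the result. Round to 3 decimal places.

First differences Δx: -3, -3, 6, -1, -1, -3, 2
Mean of differences = -0.4286
Numerator Σ(Δx_t−Δx̄)(Δx_{t+1}−Δx̄) = -18.0408
Denominator Σ(Δx_t−Δx̄)² = 67.7143
r_1(Δx) = -18.0408 / 67.7143 = -0.266

-0.266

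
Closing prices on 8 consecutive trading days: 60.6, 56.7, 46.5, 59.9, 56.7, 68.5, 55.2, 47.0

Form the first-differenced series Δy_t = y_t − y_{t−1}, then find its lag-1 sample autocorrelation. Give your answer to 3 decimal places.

First differences Δy: -3.9, -10.2, 13.4, -3.2, 11.8, -13.3, -8.2
Mean of differences = -1.9429
Numerator Σ(Δy_t−Δȳ)(Δy_{t+1}−Δȳ) = -232.1090
Denominator Σ(Δy_t−Δȳ)² = 665.9971
r_1(Δy) = -232.1090 / 665.9971 = -0.349

-0.349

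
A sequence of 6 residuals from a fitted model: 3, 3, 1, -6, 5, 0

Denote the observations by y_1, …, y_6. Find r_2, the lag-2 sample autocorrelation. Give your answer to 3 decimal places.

-0.095

Mean ȳ = (3 + 3 + 1 − 6 + 5 + 0)/6 = 1.0000
Deviations from mean: 2.0000, 2.0000, 0.0000, -7.0000, 4.0000, -1.0000
Σ(y_t−ȳ)(y_{t+2}−ȳ) = (0.0000) + (-14.0000) + (0.0000) + (7.0000) = -7.0000
Denominator Σ(y_t−ȳ)² = 74.0000
r_2 = -7.0000 / 74.0000 = -0.095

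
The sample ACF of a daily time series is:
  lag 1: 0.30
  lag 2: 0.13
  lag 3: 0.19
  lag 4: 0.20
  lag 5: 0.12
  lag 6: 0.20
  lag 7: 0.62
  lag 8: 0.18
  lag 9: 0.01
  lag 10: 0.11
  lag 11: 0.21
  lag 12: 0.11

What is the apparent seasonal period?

7

The largest autocorrelation is r_7 = 0.62; the remaining lags stay at or below 0.30. The elevated value at lag 1 (0.30), dropping to 0.13 at lag 2, reflects decaying short-term dependence rather than seasonality.
The dominant spike at lag 7 indicates a seasonal period of 7.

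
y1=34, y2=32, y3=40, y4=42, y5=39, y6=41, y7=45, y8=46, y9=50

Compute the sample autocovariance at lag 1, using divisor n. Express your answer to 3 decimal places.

Mean ȳ = (34 + 32 + 40 + 42 + 39 + 41 + 45 + 46 + 50)/9 = 41.0000
Σ_{t=1}^{8}(y_t−ȳ)(y_{t+1}−ȳ) = 134.0000
γ_1 = 134.0000 / 9 = 14.889

14.889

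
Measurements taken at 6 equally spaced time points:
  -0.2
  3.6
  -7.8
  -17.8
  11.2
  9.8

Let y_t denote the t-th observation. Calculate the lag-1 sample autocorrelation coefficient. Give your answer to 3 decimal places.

0.030

Mean ȳ = (-0.2 + 3.6 − 7.8 − 17.8 + 11.2 + 9.8)/6 = -0.2000
Deviations from mean: 0.0000, 3.8000, -7.6000, -17.6000, 11.4000, 10.0000
Numerator Σ_{t=1}^{5}(y_t−ȳ)(y_{t+1}−ȳ) = 18.2400
Denominator Σ(y_t−ȳ)² = 611.9200
r_1 = 18.2400 / 611.9200 = 0.030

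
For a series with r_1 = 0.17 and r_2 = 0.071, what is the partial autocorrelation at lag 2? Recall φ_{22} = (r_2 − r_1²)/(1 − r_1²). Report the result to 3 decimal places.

0.043

φ_{22} = (r_2 − r_1²) / (1 − r_1²)
r_1² = (0.17)² = 0.0289
Numerator = 0.071 − 0.0289 = 0.0421; denominator = 1 − 0.0289 = 0.9711
φ_{22} = 0.0421 / 0.9711 = 0.043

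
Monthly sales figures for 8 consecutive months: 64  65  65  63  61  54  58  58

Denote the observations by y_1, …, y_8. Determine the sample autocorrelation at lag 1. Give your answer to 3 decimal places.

0.589

Mean ȳ = (64 + 65 + 65 + 63 + 61 + 54 + 58 + 58)/8 = 61.0000
Deviations from mean: 3.0000, 4.0000, 4.0000, 2.0000, 0.0000, -7.0000, -3.0000, -3.0000
Numerator Σ_{t=1}^{7}(y_t−ȳ)(y_{t+1}−ȳ) = 66.0000
Denominator Σ(y_t−ȳ)² = 112.0000
r_1 = 66.0000 / 112.0000 = 0.589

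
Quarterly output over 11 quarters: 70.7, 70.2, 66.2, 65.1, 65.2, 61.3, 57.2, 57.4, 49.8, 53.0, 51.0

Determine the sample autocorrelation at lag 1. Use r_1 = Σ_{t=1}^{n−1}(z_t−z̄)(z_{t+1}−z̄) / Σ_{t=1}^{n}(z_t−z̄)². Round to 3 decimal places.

0.716

Mean z̄ = (70.7 + 70.2 + 66.2 + 65.1 + 65.2 + 61.3 + 57.2 + 57.4 + 49.8 + 53.0 + 51.0)/11 = 60.6455
Numerator Σ_{t=1}^{10}(z_t−z̄)(z_{t+1}−z̄) = 397.9379
Denominator Σ(z_t−z̄)² = 555.7673
r_1 = 397.9379 / 555.7673 = 0.716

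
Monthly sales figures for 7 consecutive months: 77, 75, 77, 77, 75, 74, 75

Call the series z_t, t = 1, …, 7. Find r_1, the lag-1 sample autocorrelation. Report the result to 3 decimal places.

0.143

Mean z̄ = (77 + 75 + 77 + 77 + 75 + 74 + 75)/7 = 75.7143
Deviations from mean: 1.2857, -0.7143, 1.2857, 1.2857, -0.7143, -1.7143, -0.7143
Σ(z_t−z̄)(z_{t+1}−z̄) = (-0.9184) + (-0.9184) + (1.6531) + (-0.9184) + (1.2245) + (1.2245) = 1.3469
Denominator Σ(z_t−z̄)² = 9.4286
r_1 = 1.3469 / 9.4286 = 0.143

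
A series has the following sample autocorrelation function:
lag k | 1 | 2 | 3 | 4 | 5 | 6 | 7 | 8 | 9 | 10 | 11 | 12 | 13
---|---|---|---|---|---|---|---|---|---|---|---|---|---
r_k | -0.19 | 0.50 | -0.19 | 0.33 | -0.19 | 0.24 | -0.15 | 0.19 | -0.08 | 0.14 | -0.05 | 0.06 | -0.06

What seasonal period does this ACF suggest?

2

The largest autocorrelation is r_2 = 0.50, with weaker echoes at lags 4 (0.33), 6 (0.24) and 8 (0.19); the remaining lags stay at or below 0.14.
The dominant spike at lag 2 indicates a seasonal period of 2.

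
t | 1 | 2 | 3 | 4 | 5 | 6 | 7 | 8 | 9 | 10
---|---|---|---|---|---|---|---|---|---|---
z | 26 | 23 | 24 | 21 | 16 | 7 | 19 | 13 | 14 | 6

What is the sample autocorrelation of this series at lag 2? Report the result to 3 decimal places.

0.267

Mean z̄ = (26 + 23 + 24 + 21 + 16 + 7 + 19 + 13 + 14 + 6)/10 = 16.9000
Numerator Σ_{t=1}^{8}(z_t−z̄)(z_{t+2}−z̄) = 115.7800
Denominator Σ(z_t−z̄)² = 432.9000
r_2 = 115.7800 / 432.9000 = 0.267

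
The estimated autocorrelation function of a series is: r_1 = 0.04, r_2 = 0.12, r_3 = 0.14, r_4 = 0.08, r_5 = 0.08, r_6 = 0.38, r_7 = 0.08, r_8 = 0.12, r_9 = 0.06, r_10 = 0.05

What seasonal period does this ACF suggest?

6

The largest autocorrelation is r_6 = 0.38; the remaining lags stay at or below 0.14.
The dominant spike at lag 6 indicates a seasonal period of 6.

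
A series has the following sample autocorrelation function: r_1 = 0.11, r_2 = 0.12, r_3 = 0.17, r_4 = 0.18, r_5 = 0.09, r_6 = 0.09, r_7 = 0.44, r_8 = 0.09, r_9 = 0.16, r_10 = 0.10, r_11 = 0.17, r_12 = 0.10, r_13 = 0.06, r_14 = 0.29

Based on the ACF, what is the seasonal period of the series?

The largest autocorrelation is r_7 = 0.44, with a weaker echo at lag 14 (0.29); the remaining lags stay at or below 0.18.
The dominant spike at lag 7 indicates a seasonal period of 7.

7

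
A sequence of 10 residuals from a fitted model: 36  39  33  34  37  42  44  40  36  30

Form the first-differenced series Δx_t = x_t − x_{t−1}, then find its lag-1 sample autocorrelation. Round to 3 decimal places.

0.227

First differences Δx: 3, -6, 1, 3, 5, 2, -4, -4, -6
Mean of differences = -0.6667
Numerator Σ(Δx_t−Δx̄)(Δx_{t+1}−Δx̄) = 33.5556
Denominator Σ(Δx_t−Δx̄)² = 148.0000
r_1(Δx) = 33.5556 / 148.0000 = 0.227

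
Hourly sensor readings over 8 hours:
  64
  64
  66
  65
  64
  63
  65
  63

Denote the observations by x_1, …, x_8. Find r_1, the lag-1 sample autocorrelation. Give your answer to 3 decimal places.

Mean x̄ = (64 + 64 + 66 + 65 + 64 + 63 + 65 + 63)/8 = 64.2500
Deviations from mean: -0.2500, -0.2500, 1.7500, 0.7500, -0.2500, -1.2500, 0.7500, -1.2500
Numerator Σ_{t=1}^{7}(x_t−x̄)(x_{t+1}−x̄) = -0.8125
Denominator Σ(x_t−x̄)² = 7.5000
r_1 = -0.8125 / 7.5000 = -0.108

-0.108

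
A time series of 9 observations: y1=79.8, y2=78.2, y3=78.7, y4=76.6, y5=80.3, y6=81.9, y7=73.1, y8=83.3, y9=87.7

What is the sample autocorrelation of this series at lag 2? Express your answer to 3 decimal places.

-0.361

Mean ȳ = (79.8 + 78.2 + 78.7 + 76.6 + 80.3 + 81.9 + 73.1 + 83.3 + 87.7)/9 = 79.9556
Σ(y_t−ȳ)(y_{t+2}−ȳ) = (0.1953) + (5.8909) + (-0.4325) + (-6.5247) + (-2.3614) + (6.5031) + (-53.0925) = -49.8217
Denominator Σ(y_t−ȳ)² = 138.0022
r_2 = -49.8217 / 138.0022 = -0.361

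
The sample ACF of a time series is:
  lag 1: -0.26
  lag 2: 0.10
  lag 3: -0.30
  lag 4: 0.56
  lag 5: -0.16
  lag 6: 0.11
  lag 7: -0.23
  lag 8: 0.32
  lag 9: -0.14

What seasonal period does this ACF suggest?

4

The largest autocorrelation is r_4 = 0.56, with a weaker echo at lag 8 (0.32); the remaining lags stay at or below 0.11.
The dominant spike at lag 4 indicates a seasonal period of 4.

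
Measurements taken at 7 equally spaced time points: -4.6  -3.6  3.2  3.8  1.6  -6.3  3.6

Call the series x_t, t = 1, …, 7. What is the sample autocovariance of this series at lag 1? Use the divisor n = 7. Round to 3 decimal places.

Mean x̄ = (-4.6 − 3.6 + 3.2 + 3.8 + 1.6 − 6.3 + 3.6)/7 = -0.3286
Σ_{t=1}^{6}(x_t−x̄)(x_{t+1}−x̄) = -10.0151
γ_1 = -10.0151 / 7 = -1.431

-1.431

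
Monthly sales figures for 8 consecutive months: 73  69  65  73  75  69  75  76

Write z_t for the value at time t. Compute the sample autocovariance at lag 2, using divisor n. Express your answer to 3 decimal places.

-4.723

Mean z̄ = (73 + 69 + 65 + 73 + 75 + 69 + 75 + 76)/8 = 71.8750
Deviations: 1.1250, -2.8750, -6.8750, 1.1250, 3.1250, -2.8750, 3.1250, 4.1250
Σ_{t=1}^{6}(z_t−z̄)(z_{t+2}−z̄) = -37.7813
γ_2 = -37.7813 / 8 = -4.723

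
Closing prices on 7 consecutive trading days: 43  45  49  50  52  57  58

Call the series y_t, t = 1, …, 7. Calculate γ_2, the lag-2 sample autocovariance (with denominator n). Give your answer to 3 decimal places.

2.825

Mean ȳ = (43 + 45 + 49 + 50 + 52 + 57 + 58)/7 = 50.5714
Deviations: -7.5714, -5.5714, -1.5714, -0.5714, 1.4286, 6.4286, 7.4286
Σ_{t=1}^{5}(y_t−ȳ)(y_{t+2}−ȳ) = 19.7755
γ_2 = 19.7755 / 7 = 2.825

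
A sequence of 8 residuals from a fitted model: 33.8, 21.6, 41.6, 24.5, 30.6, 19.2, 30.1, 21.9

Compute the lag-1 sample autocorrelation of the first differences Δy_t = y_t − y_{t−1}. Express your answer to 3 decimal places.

-0.819

First differences Δy: -12.2, 20.0, -17.1, 6.1, -11.4, 10.9, -8.2
Mean of differences = -1.7000
Numerator Σ(Δy_t−Δȳ)(Δy_{t+1}−Δȳ) = -961.9300
Denominator Σ(Δy_t−Δȳ)² = 1174.2400
r_1(Δy) = -961.9300 / 1174.2400 = -0.819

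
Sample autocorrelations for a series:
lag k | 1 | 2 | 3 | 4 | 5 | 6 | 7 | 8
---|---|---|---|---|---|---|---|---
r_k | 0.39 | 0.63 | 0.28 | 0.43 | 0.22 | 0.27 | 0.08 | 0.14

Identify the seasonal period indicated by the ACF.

The largest autocorrelation is r_2 = 0.63, with a weaker echo at lag 4 (0.43); the remaining lags stay at or below 0.39.
The dominant spike at lag 2 indicates a seasonal period of 2.

2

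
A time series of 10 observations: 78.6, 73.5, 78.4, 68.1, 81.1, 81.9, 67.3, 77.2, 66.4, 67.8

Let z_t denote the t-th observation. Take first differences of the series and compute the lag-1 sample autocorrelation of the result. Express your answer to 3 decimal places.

First differences Δz: -5.1, 4.9, -10.3, 13.0, 0.8, -14.6, 9.9, -10.8, 1.4
Mean of differences = -1.2000
Numerator Σ(Δz_t−Δz̄)(Δz_{t+1}−Δz̄) = -487.1800
Denominator Σ(Δz_t−Δz̄)² = 742.5600
r_1(Δz) = -487.1800 / 742.5600 = -0.656

-0.656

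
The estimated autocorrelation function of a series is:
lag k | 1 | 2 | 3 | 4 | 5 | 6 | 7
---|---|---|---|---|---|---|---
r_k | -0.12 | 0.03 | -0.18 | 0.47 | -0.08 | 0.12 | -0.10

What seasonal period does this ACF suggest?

4

The largest autocorrelation is r_4 = 0.47; the remaining lags stay at or below 0.12.
The dominant spike at lag 4 indicates a seasonal period of 4.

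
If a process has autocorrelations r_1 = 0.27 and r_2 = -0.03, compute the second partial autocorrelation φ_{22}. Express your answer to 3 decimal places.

φ_{22} = (r_2 − r_1²) / (1 − r_1²)
r_1² = (0.27)² = 0.0729
Numerator = -0.03 − 0.0729 = -0.1029; denominator = 1 − 0.0729 = 0.9271
φ_{22} = -0.1029 / 0.9271 = -0.111

-0.111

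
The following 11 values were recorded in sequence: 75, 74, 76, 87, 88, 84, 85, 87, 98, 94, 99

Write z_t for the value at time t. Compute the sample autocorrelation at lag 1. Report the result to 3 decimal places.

Mean z̄ = (75 + 74 + 76 + 87 + 88 + 84 + 85 + 87 + 98 + 94 + 99)/11 = 86.0909
Numerator Σ_{t=1}^{10}(z_t−z̄)(z_{t+1}−z̄) = 453.0826
Denominator Σ(z_t−z̄)² = 752.9091
r_1 = 453.0826 / 752.9091 = 0.602

0.602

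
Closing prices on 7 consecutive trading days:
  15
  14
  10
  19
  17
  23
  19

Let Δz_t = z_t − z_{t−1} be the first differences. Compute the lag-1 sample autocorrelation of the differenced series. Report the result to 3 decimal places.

-0.611

First differences Δz: -1, -4, 9, -2, 6, -4
Mean of differences = 0.6667
Numerator Σ(Δz_t−Δz̄)(Δz_{t+1}−Δz̄) = -92.4444
Denominator Σ(Δz_t−Δz̄)² = 151.3333
r_1(Δz) = -92.4444 / 151.3333 = -0.611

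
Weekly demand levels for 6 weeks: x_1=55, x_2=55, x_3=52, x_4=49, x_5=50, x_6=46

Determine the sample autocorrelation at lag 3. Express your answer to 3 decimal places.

-0.272

Mean x̄ = (55 + 55 + 52 + 49 + 50 + 46)/6 = 51.1667
Deviations from mean: 3.8333, 3.8333, 0.8333, -2.1667, -1.1667, -5.1667
Numerator Σ_{t=1}^{3}(x_t−x̄)(x_{t+3}−x̄) = -17.0833
Denominator Σ(x_t−x̄)² = 62.8333
r_3 = -17.0833 / 62.8333 = -0.272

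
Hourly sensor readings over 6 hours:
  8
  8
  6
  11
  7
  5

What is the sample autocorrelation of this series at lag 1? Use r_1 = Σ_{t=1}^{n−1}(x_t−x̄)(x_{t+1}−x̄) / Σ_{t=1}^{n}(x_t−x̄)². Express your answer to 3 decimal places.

Mean x̄ = (8 + 8 + 6 + 11 + 7 + 5)/6 = 7.5000
Deviations from mean: 0.5000, 0.5000, -1.5000, 3.5000, -0.5000, -2.5000
Σ(x_t−x̄)(x_{t+1}−x̄) = (0.2500) + (-0.7500) + (-5.2500) + (-1.7500) + (1.2500) = -6.2500
Denominator Σ(x_t−x̄)² = 21.5000
r_1 = -6.2500 / 21.5000 = -0.291

-0.291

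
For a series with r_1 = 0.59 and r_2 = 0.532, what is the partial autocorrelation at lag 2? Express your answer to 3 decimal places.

φ_{22} = (r_2 − r_1²) / (1 − r_1²)
r_1² = (0.59)² = 0.3481
Numerator = 0.532 − 0.3481 = 0.1839; denominator = 1 − 0.3481 = 0.6519
φ_{22} = 0.1839 / 0.6519 = 0.282

0.282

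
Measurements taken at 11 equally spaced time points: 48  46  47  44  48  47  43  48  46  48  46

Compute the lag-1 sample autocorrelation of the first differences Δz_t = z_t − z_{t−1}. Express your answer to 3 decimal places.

-0.654

First differences Δz: -2, 1, -3, 4, -1, -4, 5, -2, 2, -2
Mean of differences = -0.2000
Numerator Σ(Δz_t−Δz̄)(Δz_{t+1}−Δz̄) = -54.6400
Denominator Σ(Δz_t−Δz̄)² = 83.6000
r_1(Δz) = -54.6400 / 83.6000 = -0.654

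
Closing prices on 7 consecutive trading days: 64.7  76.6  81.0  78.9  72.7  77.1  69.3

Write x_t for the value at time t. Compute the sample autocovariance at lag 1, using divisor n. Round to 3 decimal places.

-0.302

Mean x̄ = (64.7 + 76.6 + 81.0 + 78.9 + 72.7 + 77.1 + 69.3)/7 = 74.3286
Deviations: -9.6286, 2.2714, 6.6714, 4.5714, -1.6286, 2.7714, -5.0286
Σ_{t=1}^{6}(x_t−x̄)(x_{t+1}−x̄) = -2.1137
γ_1 = -2.1137 / 7 = -0.302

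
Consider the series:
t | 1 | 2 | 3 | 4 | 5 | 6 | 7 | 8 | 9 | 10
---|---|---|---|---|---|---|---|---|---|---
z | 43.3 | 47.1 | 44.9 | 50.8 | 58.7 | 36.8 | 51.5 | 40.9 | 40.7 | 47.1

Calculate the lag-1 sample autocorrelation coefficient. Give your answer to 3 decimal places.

-0.339

Mean z̄ = (43.3 + 47.1 + 44.9 + 50.8 + 58.7 + 36.8 + 51.5 + 40.9 + 40.7 + 47.1)/10 = 46.1800
Numerator Σ_{t=1}^{9}(z_t−z̄)(z_{t+1}−z̄) = -123.4344
Denominator Σ(z_t−z̄)² = 363.9160
r_1 = -123.4344 / 363.9160 = -0.339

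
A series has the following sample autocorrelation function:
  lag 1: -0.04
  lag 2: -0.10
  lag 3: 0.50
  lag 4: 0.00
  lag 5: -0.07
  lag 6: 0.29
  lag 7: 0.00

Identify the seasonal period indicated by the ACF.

3

The largest autocorrelation is r_3 = 0.50, with a weaker echo at lag 6 (0.29); the remaining lags stay at or below 0.00.
The dominant spike at lag 3 indicates a seasonal period of 3.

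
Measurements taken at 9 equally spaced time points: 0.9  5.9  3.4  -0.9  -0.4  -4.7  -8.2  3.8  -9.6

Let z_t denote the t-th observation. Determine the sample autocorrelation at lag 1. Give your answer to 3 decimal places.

-0.030

Mean z̄ = (0.9 + 5.9 + 3.4 − 0.9 − 0.4 − 4.7 − 8.2 + 3.8 − 9.6)/9 = -1.0889
Numerator Σ_{t=1}^{8}(z_t−z̄)(z_{t+1}−z̄) = -6.9335
Denominator Σ(z_t−z̄)² = 233.4089
r_1 = -6.9335 / 233.4089 = -0.030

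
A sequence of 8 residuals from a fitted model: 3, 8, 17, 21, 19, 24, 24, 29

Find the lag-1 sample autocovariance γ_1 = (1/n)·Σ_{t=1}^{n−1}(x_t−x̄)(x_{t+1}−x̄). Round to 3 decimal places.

33.420

Mean x̄ = (3 + 8 + 17 + 21 + 19 + 24 + 24 + 29)/8 = 18.1250
Σ_{t=1}^{7}(x_t−x̄)(x_{t+1}−x̄) = 267.3594
γ_1 = 267.3594 / 8 = 33.420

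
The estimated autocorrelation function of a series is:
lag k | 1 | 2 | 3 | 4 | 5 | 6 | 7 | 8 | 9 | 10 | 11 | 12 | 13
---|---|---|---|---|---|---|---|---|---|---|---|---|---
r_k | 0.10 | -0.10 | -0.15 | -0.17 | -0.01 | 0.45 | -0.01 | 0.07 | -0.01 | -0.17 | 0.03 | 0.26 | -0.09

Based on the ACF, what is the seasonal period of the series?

The largest autocorrelation is r_6 = 0.45, with a weaker echo at lag 12 (0.26); the remaining lags stay at or below 0.10.
The dominant spike at lag 6 indicates a seasonal period of 6.

6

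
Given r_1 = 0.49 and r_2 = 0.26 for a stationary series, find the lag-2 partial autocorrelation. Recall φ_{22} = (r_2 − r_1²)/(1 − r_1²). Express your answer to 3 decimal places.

0.026

φ_{22} = (r_2 − r_1²) / (1 − r_1²)
r_1² = (0.49)² = 0.2401
Numerator = 0.26 − 0.2401 = 0.0199; denominator = 1 − 0.2401 = 0.7599
φ_{22} = 0.0199 / 0.7599 = 0.026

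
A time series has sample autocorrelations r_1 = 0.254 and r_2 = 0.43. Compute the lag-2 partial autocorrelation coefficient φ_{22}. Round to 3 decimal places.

0.391

φ_{22} = (r_2 − r_1²) / (1 − r_1²)
r_1² = (0.254)² = 0.064516
Numerator = 0.43 − 0.0645 = 0.3655; denominator = 1 − 0.0645 = 0.9355
φ_{22} = 0.3655 / 0.9355 = 0.391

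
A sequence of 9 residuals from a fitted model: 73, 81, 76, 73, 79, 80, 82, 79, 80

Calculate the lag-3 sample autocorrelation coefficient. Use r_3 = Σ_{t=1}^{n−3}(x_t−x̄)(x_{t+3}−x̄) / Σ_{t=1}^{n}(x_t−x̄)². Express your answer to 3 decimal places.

Mean x̄ = (73 + 81 + 76 + 73 + 79 + 80 + 82 + 79 + 80)/9 = 78.1111
Σ(x_t−x̄)(x_{t+3}−x̄) = (26.1235) + (2.5679) + (-3.9877) + (-19.8765) + (0.7901) + (3.5679) = 9.1852
Denominator Σ(x_t−x̄)² = 88.8889
r_3 = 9.1852 / 88.8889 = 0.103

0.103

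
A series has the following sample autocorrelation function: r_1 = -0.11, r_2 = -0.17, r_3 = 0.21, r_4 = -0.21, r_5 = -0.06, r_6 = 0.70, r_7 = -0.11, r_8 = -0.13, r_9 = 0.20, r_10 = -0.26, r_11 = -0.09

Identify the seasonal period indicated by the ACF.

The largest autocorrelation is r_6 = 0.70; the remaining lags stay at or below 0.21.
The dominant spike at lag 6 indicates a seasonal period of 6.

6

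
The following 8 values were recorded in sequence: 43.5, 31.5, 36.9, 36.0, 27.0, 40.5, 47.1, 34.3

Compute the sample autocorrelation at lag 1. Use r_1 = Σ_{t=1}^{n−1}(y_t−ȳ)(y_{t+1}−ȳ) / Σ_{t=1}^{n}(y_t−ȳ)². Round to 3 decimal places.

Mean ȳ = (43.5 + 31.5 + 36.9 + 36.0 + 27.0 + 40.5 + 47.1 + 34.3)/8 = 37.1000
Deviations from mean: 6.4000, -5.6000, -0.2000, -1.1000, -10.1000, 3.4000, 10.0000, -2.8000
Numerator Σ_{t=1}^{7}(y_t−ȳ)(y_{t+1}−ȳ) = -51.7300
Denominator Σ(y_t−ȳ)² = 294.9800
r_1 = -51.7300 / 294.9800 = -0.175

-0.175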